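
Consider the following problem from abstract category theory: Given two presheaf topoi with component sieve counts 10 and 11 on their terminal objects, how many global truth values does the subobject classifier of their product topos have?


In a product of presheaf topoi E_1 x E_2, the subobject classifier
is Omega = Omega_1 x Omega_2 (componentwise), so
|Omega(top)| = |Omega_1(top_1)| * |Omega_2(top_2)|.
= 10 * 11 = 110.

110


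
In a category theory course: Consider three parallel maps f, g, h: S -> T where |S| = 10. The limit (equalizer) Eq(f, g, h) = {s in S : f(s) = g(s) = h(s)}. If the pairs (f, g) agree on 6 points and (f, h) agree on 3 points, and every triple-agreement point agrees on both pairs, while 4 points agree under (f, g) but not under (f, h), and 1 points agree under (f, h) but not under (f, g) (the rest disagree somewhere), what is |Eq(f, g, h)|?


Eq(f, g, h) is the triple-agreement set: points in S where all three
maps take the same value. Using inclusion-exclusion on the pairwise data:
Pair (f, g) agrees on 6 points; pair (f, h) on 3 points.
Points agreeing under (f, g) but not (f, h) = 4; under (f, h) but not (f, g) = 1.
Triple-agreement = agreement-in-(f, g) minus points that agree under (f, g) but not (f, h):
|Eq(f, g, h)| = 6 - 4 = 2
(cross-check via (f, h): 3 - 1 = 2.)

2


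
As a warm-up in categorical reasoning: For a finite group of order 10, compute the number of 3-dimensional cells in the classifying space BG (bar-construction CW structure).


In the bar-construction CW model of BG, the n-cells are indexed by
n-tuples [g_1|...|g_n] of non-identity elements of G (degenerate
simplices with some g_i = e do not contribute cells), so there are
(|G| - 1)^n n-cells.
For dim = 3 with |G| = 10:
cells = (10 - 1)^3 = 9^3 = 729

729


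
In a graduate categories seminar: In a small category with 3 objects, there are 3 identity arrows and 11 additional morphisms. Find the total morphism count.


Each object has an identity morphism, giving 3 identities.
Adding the 11 non-identity morphisms:
Total = 3 + 11 = 14

14


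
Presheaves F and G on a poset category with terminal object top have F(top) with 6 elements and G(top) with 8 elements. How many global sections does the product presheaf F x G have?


Global sections of a presheaf on a poset with terminal top satisfy
Gamma(H) ~ H(top). Presheaves admit pointwise products, so
(F x G)(top) = F(top) x G(top) (Cartesian product).
|Gamma(F x G)| = |F(top)| * |G(top)| = 6 * 8 = 48.

48


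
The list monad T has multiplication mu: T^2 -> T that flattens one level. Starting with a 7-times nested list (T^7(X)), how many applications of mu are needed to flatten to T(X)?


Each application of mu: T^2 -> T removes one layer of nesting.
Starting at depth 7 (i.e., T^7(X)), we need to reach T(X).
Number of mu applications = 7 - 1 = 6

6


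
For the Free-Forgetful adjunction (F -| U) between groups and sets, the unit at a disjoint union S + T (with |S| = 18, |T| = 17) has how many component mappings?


The unit eta_X: X -> U(F(X)) of the Free-Forgetful adjunction
maps each element of X to a generator of F(X). For X = S + T (disjoint
union in Set), |S + T| = |S| + |T|.
Total mappings = 18 + 17 = 35.

35


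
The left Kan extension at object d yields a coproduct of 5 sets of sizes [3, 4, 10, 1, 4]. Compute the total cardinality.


Pointwise, the left Kan extension (Lan_F H)(d) is the colimit, indexed
by the comma category (F downarrow d), of H composed with the
projection (F downarrow d) -> C. Here that colimit is given
as a coproduct (disjoint union) of sets, so its cardinality is the
sum of the sizes of the summands.
Coproduct of sets with sizes: 3 + 4 + 10 + 1 + 4
= 22

22


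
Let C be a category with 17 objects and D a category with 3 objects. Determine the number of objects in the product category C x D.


The product category C x D has objects that are pairs (c, d).
Number of pairs = |Ob(C)| * |Ob(D)| = 17 * 3 = 51

51


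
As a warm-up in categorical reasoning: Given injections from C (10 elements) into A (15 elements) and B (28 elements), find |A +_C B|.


The pushout A +_C B identifies the images of C in A and B.
|A +_C B| = |A| + |B| - |C| (for injections).
= 15 + 28 - 10 = 33

33


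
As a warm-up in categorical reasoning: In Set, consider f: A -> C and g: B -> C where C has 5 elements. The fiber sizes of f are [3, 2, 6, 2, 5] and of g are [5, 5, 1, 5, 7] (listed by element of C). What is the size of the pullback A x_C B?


The pullback A x_C B consists of pairs (a, b) with f(a) = g(b).
For each element c in C, the fiber product has |f^-1(c)| * |g^-1(c)| elements.
Summing over C: 3 * 5 + 2 * 5 + 6 * 1 + 2 * 5 + 5 * 7
= 15 + 10 + 6 + 10 + 35 = 76

76


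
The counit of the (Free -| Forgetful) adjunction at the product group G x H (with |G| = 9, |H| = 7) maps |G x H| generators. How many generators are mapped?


The counit epsilon_K: F(U(K)) -> K of the Free-Forgetful adjunction
maps |K| generators of F(U(K)) into K. For K = G x H (the product group),
|G x H| = |G| * |H|.
Total generators mapped = 9 * 7 = 63.

63


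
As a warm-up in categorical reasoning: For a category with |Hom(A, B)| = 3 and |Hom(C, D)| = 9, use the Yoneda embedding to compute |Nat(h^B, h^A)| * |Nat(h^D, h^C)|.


By the Yoneda lemma, Nat(h^B, h^A) is isomorphic to Hom(A, B),
so |Nat(h^B, h^A)| = |Hom(A, B)| and |Nat(h^D, h^C)| = |Hom(C, D)|.
|Hom(A, B)| = 3, |Hom(C, D)| = 9.
|Nat(h^B, h^A) x Nat(h^D, h^C)| = 3 * 9 = 27

27


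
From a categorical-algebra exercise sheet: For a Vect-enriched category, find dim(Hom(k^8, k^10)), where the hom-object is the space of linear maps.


In Vect-enriched categories, Hom(k^n, k^m) is the space of m x n matrices.
dim(Hom(k^8, k^10)) = 10 * 8 = 80

80


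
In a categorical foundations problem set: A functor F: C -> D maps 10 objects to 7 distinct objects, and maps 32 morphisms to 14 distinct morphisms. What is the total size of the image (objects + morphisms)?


The image of F consists of distinct objects and distinct morphisms.
|Im(F)| on objects = 7
|Im(F)| on morphisms = 14
Total image cardinality = 7 + 14 = 21

21


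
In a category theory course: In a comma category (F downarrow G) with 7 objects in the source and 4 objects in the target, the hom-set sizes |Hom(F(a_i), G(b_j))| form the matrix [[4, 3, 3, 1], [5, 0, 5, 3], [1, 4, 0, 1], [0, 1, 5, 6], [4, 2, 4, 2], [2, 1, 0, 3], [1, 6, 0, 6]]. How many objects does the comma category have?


Objects of (F downarrow G) are triples (a, b, h: F(a)->G(b)).
The count equals the sum of all entries in the hom-matrix.
sum(row 0) = 11
sum(row 1) = 13
sum(row 2) = 6
sum(row 3) = 12
sum(row 4) = 12
sum(row 5) = 6
sum(row 6) = 13
Grand total = 73

73


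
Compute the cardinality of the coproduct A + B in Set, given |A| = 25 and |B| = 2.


In Set, the coproduct A + B is the disjoint union.
|A + B| = |A| + |B| = 25 + 2 = 27

27


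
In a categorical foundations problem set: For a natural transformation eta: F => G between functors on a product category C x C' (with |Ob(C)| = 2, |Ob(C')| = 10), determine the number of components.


A natural transformation eta: F => G assigns one component morphism per
object of the domain category.
The domain is the product category C x C', so
|Ob(C x C')| = |Ob(C)| * |Ob(C')| = 2 * 10 = 20.
Therefore eta has 20 component morphisms.

20


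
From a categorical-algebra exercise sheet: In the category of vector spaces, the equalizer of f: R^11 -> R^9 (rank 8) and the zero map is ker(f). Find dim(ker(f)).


The equalizer of f and the zero map is ker(f).
By the rank-nullity theorem: dim(ker(f)) = dim(domain) - rank(f).
dim(ker(f)) = 11 - 8 = 3

3


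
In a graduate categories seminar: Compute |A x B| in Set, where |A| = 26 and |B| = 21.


In Set, the product A x B is the Cartesian product.
By the universal property, |A x B| = |A| * |B|.
|A x B| = 26 * 21 = 546

546


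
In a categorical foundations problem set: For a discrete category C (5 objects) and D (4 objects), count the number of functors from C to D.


A functor from a discrete category C to D is determined by
where each object maps. Each of the 5 objects of C can map
to any of the 4 objects of D independently.
Number of functors = 4^5 = 1024

1024


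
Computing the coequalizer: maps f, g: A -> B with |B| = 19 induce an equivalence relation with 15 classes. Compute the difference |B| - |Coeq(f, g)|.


The coequalizer Coeq(f, g) = B / ~ has one element per equivalence class.
|B| = 19, |Coeq(f, g)| = 15.
|B| - |Coeq(f, g)| = 19 - 15 = 4.

4


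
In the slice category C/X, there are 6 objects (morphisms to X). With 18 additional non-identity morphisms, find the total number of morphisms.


In the slice category C/X, objects are morphisms to X.
Identity morphisms: 6 (one per object of C/X).
Non-identity morphisms: 18.
Total = 6 + 18 = 24

24


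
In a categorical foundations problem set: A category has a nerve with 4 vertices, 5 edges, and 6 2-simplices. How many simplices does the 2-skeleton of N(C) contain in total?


The 2-skeleton of the nerve N(C) consists of simplices in dimensions 0, 1, 2:
  |N(C)_0| = 4 (objects)
  |N(C)_1| = 5 (morphisms)
  |N(C)_2| = 6 (composable pairs)
Total = 4 + 5 + 6 = 15

15


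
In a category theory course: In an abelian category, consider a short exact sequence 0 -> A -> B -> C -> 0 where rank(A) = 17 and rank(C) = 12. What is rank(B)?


For a short exact sequence 0 -> A -> B -> C -> 0,
rank is additive: rank(B) = rank(A) + rank(C).
rank(B) = 17 + 12 = 29

29


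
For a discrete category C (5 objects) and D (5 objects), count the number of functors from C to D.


A functor from a discrete category C to D is determined by
where each object maps. Each of the 5 objects of C can map
to any of the 5 objects of D independently.
Number of functors = 5^5 = 3125

3125


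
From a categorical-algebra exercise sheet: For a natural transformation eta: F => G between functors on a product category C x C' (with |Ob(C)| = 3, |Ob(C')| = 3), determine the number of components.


A natural transformation eta: F => G assigns one component morphism per
object of the domain category.
The domain is the product category C x C', so
|Ob(C x C')| = |Ob(C)| * |Ob(C')| = 3 * 3 = 9.
Therefore eta has 9 component morphisms.

9


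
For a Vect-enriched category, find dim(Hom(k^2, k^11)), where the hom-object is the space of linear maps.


In Vect-enriched categories, Hom(k^n, k^m) is the space of m x n matrices.
dim(Hom(k^2, k^11)) = 11 * 2 = 22

22


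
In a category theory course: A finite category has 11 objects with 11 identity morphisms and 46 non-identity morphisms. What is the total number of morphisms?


Each object has an identity morphism, giving 11 identities.
Adding the 46 non-identity morphisms:
Total = 11 + 46 = 57

57


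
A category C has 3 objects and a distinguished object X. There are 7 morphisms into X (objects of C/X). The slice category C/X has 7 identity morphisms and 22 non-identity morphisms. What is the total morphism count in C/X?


In the slice category C/X, objects are morphisms to X.
Identity morphisms: 7 (one per object of C/X).
Non-identity morphisms: 22.
Total = 7 + 22 = 29

29


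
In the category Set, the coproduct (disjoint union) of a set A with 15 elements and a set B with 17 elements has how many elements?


In Set, the coproduct A + B is the disjoint union.
|A + B| = |A| + |B| = 15 + 17 = 32

32


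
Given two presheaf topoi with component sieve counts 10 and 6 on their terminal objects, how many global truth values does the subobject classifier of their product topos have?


In a product of presheaf topoi E_1 x E_2, the subobject classifier
is Omega = Omega_1 x Omega_2 (componentwise), so
|Omega(top)| = |Omega_1(top_1)| * |Omega_2(top_2)|.
= 10 * 6 = 60.

60


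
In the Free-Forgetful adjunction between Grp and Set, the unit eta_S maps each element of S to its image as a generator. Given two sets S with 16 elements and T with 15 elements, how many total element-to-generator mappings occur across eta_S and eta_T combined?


The unit eta_X: X -> U(F(X)) of the Free-Forgetful adjunction
maps each element of X to a generator of F(X). For X = S + T (disjoint
union in Set), |S + T| = |S| + |T|.
Total mappings = 16 + 15 = 31.

31


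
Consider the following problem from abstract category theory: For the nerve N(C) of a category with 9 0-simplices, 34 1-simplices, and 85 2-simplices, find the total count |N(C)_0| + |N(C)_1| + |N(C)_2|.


The 2-skeleton of the nerve N(C) consists of simplices in dimensions 0, 1, 2:
  |N(C)_0| = 9 (objects)
  |N(C)_1| = 34 (morphisms)
  |N(C)_2| = 85 (composable pairs)
Total = 9 + 34 + 85 = 128

128


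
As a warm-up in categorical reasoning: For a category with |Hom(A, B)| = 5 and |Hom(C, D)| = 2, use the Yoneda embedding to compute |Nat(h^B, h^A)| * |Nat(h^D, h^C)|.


By the Yoneda lemma, Nat(h^B, h^A) is isomorphic to Hom(A, B),
so |Nat(h^B, h^A)| = |Hom(A, B)| and |Nat(h^D, h^C)| = |Hom(C, D)|.
|Hom(A, B)| = 5, |Hom(C, D)| = 2.
|Nat(h^B, h^A) x Nat(h^D, h^C)| = 5 * 2 = 10

10


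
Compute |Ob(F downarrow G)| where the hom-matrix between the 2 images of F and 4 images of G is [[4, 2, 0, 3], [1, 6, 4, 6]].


Objects of (F downarrow G) are triples (a, b, h: F(a)->G(b)).
The count equals the sum of all entries in the hom-matrix.
sum(row 0) = 9
sum(row 1) = 17
Grand total = 26

26


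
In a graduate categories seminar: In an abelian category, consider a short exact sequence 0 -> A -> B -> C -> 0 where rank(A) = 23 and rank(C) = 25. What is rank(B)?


For a short exact sequence 0 -> A -> B -> C -> 0,
rank is additive: rank(B) = rank(A) + rank(C).
rank(B) = 23 + 25 = 48

48


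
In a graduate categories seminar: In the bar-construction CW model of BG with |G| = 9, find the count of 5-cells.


In the bar-construction CW model of BG, the n-cells are indexed by
n-tuples [g_1|...|g_n] of non-identity elements of G (degenerate
simplices with some g_i = e do not contribute cells), so there are
(|G| - 1)^n n-cells.
For dim = 5 with |G| = 9:
cells = (9 - 1)^5 = 8^5 = 32768

32768


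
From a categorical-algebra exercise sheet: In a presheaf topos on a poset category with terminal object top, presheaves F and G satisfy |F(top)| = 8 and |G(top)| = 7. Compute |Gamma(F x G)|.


Global sections of a presheaf on a poset with terminal top satisfy
Gamma(H) ~ H(top). Presheaves admit pointwise products, so
(F x G)(top) = F(top) x G(top) (Cartesian product).
|Gamma(F x G)| = |F(top)| * |G(top)| = 8 * 7 = 56.

56


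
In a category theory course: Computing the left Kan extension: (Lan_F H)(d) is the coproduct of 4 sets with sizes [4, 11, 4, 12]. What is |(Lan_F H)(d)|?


Pointwise, the left Kan extension (Lan_F H)(d) is the colimit, indexed
by the comma category (F downarrow d), of H composed with the
projection (F downarrow d) -> C. Here that colimit is given
as a coproduct (disjoint union) of sets, so its cardinality is the
sum of the sizes of the summands.
Coproduct of sets with sizes: 4 + 11 + 4 + 12
= 31

31


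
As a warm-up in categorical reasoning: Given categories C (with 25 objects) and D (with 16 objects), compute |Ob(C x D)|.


The product category C x D has objects that are pairs (c, d).
Number of pairs = |Ob(C)| * |Ob(D)| = 25 * 16 = 400

400


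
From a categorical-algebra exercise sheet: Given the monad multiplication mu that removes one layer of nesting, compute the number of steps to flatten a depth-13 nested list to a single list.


Each application of mu: T^2 -> T removes one layer of nesting.
Starting at depth 13 (i.e., T^13(X)), we need to reach T(X).
Number of mu applications = 13 - 1 = 12

12


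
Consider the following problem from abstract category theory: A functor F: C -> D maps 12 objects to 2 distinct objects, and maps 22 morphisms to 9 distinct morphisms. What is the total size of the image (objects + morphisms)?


The image of F consists of distinct objects and distinct morphisms.
|Im(F)| on objects = 2
|Im(F)| on morphisms = 9
Total image cardinality = 2 + 9 = 11

11


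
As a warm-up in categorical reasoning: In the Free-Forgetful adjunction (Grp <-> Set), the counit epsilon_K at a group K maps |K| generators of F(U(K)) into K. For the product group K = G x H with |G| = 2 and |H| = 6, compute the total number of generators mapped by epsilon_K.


The counit epsilon_K: F(U(K)) -> K of the Free-Forgetful adjunction
maps |K| generators of F(U(K)) into K. For K = G x H (the product group),
|G x H| = |G| * |H|.
Total generators mapped = 2 * 6 = 12.

12


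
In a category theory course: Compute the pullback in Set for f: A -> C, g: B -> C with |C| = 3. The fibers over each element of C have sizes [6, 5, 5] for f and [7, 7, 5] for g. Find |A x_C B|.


The pullback A x_C B consists of pairs (a, b) with f(a) = g(b).
For each element c in C, the fiber product has |f^-1(c)| * |g^-1(c)| elements.
Summing over C: 6 * 7 + 5 * 7 + 5 * 5
= 42 + 35 + 25 = 102

102


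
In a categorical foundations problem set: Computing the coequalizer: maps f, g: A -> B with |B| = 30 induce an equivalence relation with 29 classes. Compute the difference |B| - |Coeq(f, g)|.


The coequalizer Coeq(f, g) = B / ~ has one element per equivalence class.
|B| = 30, |Coeq(f, g)| = 29.
|B| - |Coeq(f, g)| = 30 - 29 = 1.

1


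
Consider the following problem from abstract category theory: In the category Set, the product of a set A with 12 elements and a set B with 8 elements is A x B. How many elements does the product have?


In Set, the product A x B is the Cartesian product.
By the universal property, |A x B| = |A| * |B|.
|A x B| = 12 * 8 = 96

96


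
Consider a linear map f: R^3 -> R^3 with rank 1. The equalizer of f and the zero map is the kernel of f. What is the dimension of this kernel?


The equalizer of f and the zero map is ker(f).
By the rank-nullity theorem: dim(ker(f)) = dim(domain) - rank(f).
dim(ker(f)) = 3 - 1 = 2

2


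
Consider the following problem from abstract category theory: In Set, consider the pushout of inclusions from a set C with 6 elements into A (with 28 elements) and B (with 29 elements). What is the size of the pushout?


The pushout A +_C B identifies the images of C in A and B.
|A +_C B| = |A| + |B| - |C| (for injections).
= 28 + 29 - 6 = 51

51


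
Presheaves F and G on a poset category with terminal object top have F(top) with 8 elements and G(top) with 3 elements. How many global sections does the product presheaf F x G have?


Global sections of a presheaf on a poset with terminal top satisfy
Gamma(H) ~ H(top). Presheaves admit pointwise products, so
(F x G)(top) = F(top) x G(top) (Cartesian product).
|Gamma(F x G)| = |F(top)| * |G(top)| = 8 * 3 = 24.

24


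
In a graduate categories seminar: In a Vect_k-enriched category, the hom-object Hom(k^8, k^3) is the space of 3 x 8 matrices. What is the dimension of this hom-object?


In Vect-enriched categories, Hom(k^n, k^m) is the space of m x n matrices.
dim(Hom(k^8, k^3)) = 3 * 8 = 24

24


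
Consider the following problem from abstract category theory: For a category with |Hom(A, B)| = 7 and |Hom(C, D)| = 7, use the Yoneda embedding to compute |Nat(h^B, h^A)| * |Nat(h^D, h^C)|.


By the Yoneda lemma, Nat(h^B, h^A) is isomorphic to Hom(A, B),
so |Nat(h^B, h^A)| = |Hom(A, B)| and |Nat(h^D, h^C)| = |Hom(C, D)|.
|Hom(A, B)| = 7, |Hom(C, D)| = 7.
|Nat(h^B, h^A) x Nat(h^D, h^C)| = 7 * 7 = 49

49


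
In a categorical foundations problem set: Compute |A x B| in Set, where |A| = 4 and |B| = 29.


In Set, the product A x B is the Cartesian product.
By the universal property, |A x B| = |A| * |B|.
|A x B| = 4 * 29 = 116

116


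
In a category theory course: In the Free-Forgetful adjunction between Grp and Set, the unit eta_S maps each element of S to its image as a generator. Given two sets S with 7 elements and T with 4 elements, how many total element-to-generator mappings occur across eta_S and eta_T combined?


The unit eta_X: X -> U(F(X)) of the Free-Forgetful adjunction
maps each element of X to a generator of F(X). For X = S + T (disjoint
union in Set), |S + T| = |S| + |T|.
Total mappings = 7 + 4 = 11.

11


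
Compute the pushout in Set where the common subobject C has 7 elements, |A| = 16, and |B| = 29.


The pushout A +_C B identifies the images of C in A and B.
|A +_C B| = |A| + |B| - |C| (for injections).
= 16 + 29 - 7 = 38

38


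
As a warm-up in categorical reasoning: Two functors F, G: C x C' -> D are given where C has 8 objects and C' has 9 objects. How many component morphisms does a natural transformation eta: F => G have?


A natural transformation eta: F => G assigns one component morphism per
object of the domain category.
The domain is the product category C x C', so
|Ob(C x C')| = |Ob(C)| * |Ob(C')| = 8 * 9 = 72.
Therefore eta has 72 component morphisms.

72


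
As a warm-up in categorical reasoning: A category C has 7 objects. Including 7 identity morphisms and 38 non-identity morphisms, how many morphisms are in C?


Each object has an identity morphism, giving 7 identities.
Adding the 38 non-identity morphisms:
Total = 7 + 38 = 45

45


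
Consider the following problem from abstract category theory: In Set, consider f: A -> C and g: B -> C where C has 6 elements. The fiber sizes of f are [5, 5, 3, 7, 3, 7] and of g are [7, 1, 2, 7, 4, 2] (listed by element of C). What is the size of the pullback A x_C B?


The pullback A x_C B consists of pairs (a, b) with f(a) = g(b).
For each element c in C, the fiber product has |f^-1(c)| * |g^-1(c)| elements.
Summing over C: 5 * 7 + 5 * 1 + 3 * 2 + 7 * 7 + 3 * 4 + 7 * 2
= 35 + 5 + 6 + 49 + 12 + 14 = 121

121


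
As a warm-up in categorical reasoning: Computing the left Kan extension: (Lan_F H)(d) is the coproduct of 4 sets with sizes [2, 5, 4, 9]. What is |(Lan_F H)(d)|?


Pointwise, the left Kan extension (Lan_F H)(d) is the colimit, indexed
by the comma category (F downarrow d), of H composed with the
projection (F downarrow d) -> C. Here that colimit is given
as a coproduct (disjoint union) of sets, so its cardinality is the
sum of the sizes of the summands.
Coproduct of sets with sizes: 2 + 5 + 4 + 9
= 20

20


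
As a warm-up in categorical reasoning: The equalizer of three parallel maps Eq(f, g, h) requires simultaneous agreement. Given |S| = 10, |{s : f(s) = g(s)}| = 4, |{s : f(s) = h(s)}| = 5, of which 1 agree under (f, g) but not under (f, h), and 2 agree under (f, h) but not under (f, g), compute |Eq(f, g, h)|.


Eq(f, g, h) is the triple-agreement set: points in S where all three
maps take the same value. Using inclusion-exclusion on the pairwise data:
Pair (f, g) agrees on 4 points; pair (f, h) on 5 points.
Points agreeing under (f, g) but not (f, h) = 1; under (f, h) but not (f, g) = 2.
Triple-agreement = agreement-in-(f, g) minus points that agree under (f, g) but not (f, h):
|Eq(f, g, h)| = 4 - 1 = 3
(cross-check via (f, h): 5 - 2 = 3.)

3


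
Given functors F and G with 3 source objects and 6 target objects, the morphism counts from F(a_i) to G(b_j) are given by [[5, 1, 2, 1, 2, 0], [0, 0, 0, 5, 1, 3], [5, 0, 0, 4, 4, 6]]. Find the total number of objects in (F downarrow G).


Objects of (F downarrow G) are triples (a, b, h: F(a)->G(b)).
The count equals the sum of all entries in the hom-matrix.
sum(row 0) = 11
sum(row 1) = 9
sum(row 2) = 19
Grand total = 39

39


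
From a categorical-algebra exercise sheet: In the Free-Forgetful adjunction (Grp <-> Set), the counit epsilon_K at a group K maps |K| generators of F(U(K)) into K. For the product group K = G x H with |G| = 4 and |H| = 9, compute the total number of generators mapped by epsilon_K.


The counit epsilon_K: F(U(K)) -> K of the Free-Forgetful adjunction
maps |K| generators of F(U(K)) into K. For K = G x H (the product group),
|G x H| = |G| * |H|.
Total generators mapped = 4 * 9 = 36.

36


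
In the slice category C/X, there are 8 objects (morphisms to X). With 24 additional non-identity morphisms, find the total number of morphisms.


In the slice category C/X, objects are morphisms to X.
Identity morphisms: 8 (one per object of C/X).
Non-identity morphisms: 24.
Total = 8 + 24 = 32

32


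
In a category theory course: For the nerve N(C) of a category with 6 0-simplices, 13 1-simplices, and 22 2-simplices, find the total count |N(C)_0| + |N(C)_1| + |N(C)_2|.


The 2-skeleton of the nerve N(C) consists of simplices in dimensions 0, 1, 2:
  |N(C)_0| = 6 (objects)
  |N(C)_1| = 13 (morphisms)
  |N(C)_2| = 22 (composable pairs)
Total = 6 + 13 + 22 = 41

41


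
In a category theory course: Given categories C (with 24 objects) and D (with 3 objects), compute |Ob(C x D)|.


The product category C x D has objects that are pairs (c, d).
Number of pairs = |Ob(C)| * |Ob(D)| = 24 * 3 = 72

72


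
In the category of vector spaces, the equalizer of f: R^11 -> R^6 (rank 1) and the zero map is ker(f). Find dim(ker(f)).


The equalizer of f and the zero map is ker(f).
By the rank-nullity theorem: dim(ker(f)) = dim(domain) - rank(f).
dim(ker(f)) = 11 - 1 = 10

10


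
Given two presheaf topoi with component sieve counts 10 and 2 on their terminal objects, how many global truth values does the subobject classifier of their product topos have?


In a product of presheaf topoi E_1 x E_2, the subobject classifier
is Omega = Omega_1 x Omega_2 (componentwise), so
|Omega(top)| = |Omega_1(top_1)| * |Omega_2(top_2)|.
= 10 * 2 = 20.

20


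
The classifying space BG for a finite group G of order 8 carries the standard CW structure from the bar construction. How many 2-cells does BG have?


In the bar-construction CW model of BG, the n-cells are indexed by
n-tuples [g_1|...|g_n] of non-identity elements of G (degenerate
simplices with some g_i = e do not contribute cells), so there are
(|G| - 1)^n n-cells.
For dim = 2 with |G| = 8:
cells = (8 - 1)^2 = 7^2 = 49

49


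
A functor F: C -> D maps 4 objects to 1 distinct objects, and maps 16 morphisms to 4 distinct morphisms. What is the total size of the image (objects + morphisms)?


The image of F consists of distinct objects and distinct morphisms.
|Im(F)| on objects = 1
|Im(F)| on morphisms = 4
Total image cardinality = 1 + 4 = 5

5


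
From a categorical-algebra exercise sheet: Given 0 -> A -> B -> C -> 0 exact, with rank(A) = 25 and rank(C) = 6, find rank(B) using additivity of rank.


For a short exact sequence 0 -> A -> B -> C -> 0,
rank is additive: rank(B) = rank(A) + rank(C).
rank(B) = 25 + 6 = 31

31


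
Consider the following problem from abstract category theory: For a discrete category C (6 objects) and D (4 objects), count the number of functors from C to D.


A functor from a discrete category C to D is determined by
where each object maps. Each of the 6 objects of C can map
to any of the 4 objects of D independently.
Number of functors = 4^6 = 4096

4096


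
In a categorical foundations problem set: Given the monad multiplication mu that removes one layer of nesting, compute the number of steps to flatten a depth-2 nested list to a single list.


Each application of mu: T^2 -> T removes one layer of nesting.
Starting at depth 2 (i.e., T^2(X)), we need to reach T(X).
Number of mu applications = 2 - 1 = 1

1


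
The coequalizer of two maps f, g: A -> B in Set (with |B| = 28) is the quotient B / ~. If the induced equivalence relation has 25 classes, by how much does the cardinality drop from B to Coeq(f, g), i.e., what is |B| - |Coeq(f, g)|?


The coequalizer Coeq(f, g) = B / ~ has one element per equivalence class.
|B| = 28, |Coeq(f, g)| = 25.
|B| - |Coeq(f, g)| = 28 - 25 = 3.

3


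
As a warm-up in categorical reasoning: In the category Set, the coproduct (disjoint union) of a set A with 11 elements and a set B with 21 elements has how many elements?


In Set, the coproduct A + B is the disjoint union.
|A + B| = |A| + |B| = 11 + 21 = 32

32


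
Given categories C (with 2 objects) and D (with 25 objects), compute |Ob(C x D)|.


The product category C x D has objects that are pairs (c, d).
Number of pairs = |Ob(C)| * |Ob(D)| = 2 * 25 = 50

50


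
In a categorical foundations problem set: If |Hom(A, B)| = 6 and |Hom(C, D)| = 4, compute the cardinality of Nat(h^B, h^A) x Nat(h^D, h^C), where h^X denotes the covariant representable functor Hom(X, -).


By the Yoneda lemma, Nat(h^B, h^A) is isomorphic to Hom(A, B),
so |Nat(h^B, h^A)| = |Hom(A, B)| and |Nat(h^D, h^C)| = |Hom(C, D)|.
|Hom(A, B)| = 6, |Hom(C, D)| = 4.
|Nat(h^B, h^A) x Nat(h^D, h^C)| = 6 * 4 = 24

24


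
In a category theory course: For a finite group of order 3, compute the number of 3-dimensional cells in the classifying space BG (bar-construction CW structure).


In the bar-construction CW model of BG, the n-cells are indexed by
n-tuples [g_1|...|g_n] of non-identity elements of G (degenerate
simplices with some g_i = e do not contribute cells), so there are
(|G| - 1)^n n-cells.
For dim = 3 with |G| = 3:
cells = (3 - 1)^3 = 2^3 = 8

8


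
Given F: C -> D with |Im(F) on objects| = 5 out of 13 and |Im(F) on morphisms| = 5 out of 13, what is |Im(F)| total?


The image of F consists of distinct objects and distinct morphisms.
|Im(F)| on objects = 5
|Im(F)| on morphisms = 5
Total image cardinality = 5 + 5 = 10

10


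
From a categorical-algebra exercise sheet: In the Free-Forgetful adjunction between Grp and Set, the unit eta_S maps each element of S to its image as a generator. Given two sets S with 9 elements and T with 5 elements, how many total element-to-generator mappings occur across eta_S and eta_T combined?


The unit eta_X: X -> U(F(X)) of the Free-Forgetful adjunction
maps each element of X to a generator of F(X). For X = S + T (disjoint
union in Set), |S + T| = |S| + |T|.
Total mappings = 9 + 5 = 14.

14


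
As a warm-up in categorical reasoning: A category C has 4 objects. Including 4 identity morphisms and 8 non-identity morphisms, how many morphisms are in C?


Each object has an identity morphism, giving 4 identities.
Adding the 8 non-identity morphisms:
Total = 4 + 8 = 12

12


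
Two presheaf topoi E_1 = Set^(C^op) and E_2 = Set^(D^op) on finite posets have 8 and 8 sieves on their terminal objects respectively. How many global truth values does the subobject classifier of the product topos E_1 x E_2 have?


In a product of presheaf topoi E_1 x E_2, the subobject classifier
is Omega = Omega_1 x Omega_2 (componentwise), so
|Omega(top)| = |Omega_1(top_1)| * |Omega_2(top_2)|.
= 8 * 8 = 64.

64


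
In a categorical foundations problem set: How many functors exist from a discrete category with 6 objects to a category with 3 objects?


A functor from a discrete category C to D is determined by
where each object maps. Each of the 6 objects of C can map
to any of the 3 objects of D independently.
Number of functors = 3^6 = 729

729


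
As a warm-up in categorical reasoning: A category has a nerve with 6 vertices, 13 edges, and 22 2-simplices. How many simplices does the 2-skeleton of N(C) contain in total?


The 2-skeleton of the nerve N(C) consists of simplices in dimensions 0, 1, 2:
  |N(C)_0| = 6 (objects)
  |N(C)_1| = 13 (morphisms)
  |N(C)_2| = 22 (composable pairs)
Total = 6 + 13 + 22 = 41

41


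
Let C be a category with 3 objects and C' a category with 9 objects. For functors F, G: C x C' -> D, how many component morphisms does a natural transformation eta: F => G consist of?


A natural transformation eta: F => G assigns one component morphism per
object of the domain category.
The domain is the product category C x C', so
|Ob(C x C')| = |Ob(C)| * |Ob(C')| = 3 * 9 = 27.
Therefore eta has 27 component morphisms.

27


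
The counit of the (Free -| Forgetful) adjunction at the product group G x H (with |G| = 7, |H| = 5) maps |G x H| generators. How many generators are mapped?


The counit epsilon_K: F(U(K)) -> K of the Free-Forgetful adjunction
maps |K| generators of F(U(K)) into K. For K = G x H (the product group),
|G x H| = |G| * |H|.
Total generators mapped = 7 * 5 = 35.

35


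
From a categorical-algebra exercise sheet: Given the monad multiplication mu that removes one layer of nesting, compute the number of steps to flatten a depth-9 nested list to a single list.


Each application of mu: T^2 -> T removes one layer of nesting.
Starting at depth 9 (i.e., T^9(X)), we need to reach T(X).
Number of mu applications = 9 - 1 = 8

8


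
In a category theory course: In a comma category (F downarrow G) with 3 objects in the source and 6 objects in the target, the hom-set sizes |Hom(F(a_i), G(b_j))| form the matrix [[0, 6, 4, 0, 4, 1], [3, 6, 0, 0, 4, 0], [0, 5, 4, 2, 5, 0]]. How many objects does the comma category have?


Objects of (F downarrow G) are triples (a, b, h: F(a)->G(b)).
The count equals the sum of all entries in the hom-matrix.
sum(row 0) = 15
sum(row 1) = 13
sum(row 2) = 16
Grand total = 44

44


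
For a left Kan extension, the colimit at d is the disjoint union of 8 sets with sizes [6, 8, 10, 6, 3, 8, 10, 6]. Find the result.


Pointwise, the left Kan extension (Lan_F H)(d) is the colimit, indexed
by the comma category (F downarrow d), of H composed with the
projection (F downarrow d) -> C. Here that colimit is given
as a coproduct (disjoint union) of sets, so its cardinality is the
sum of the sizes of the summands.
Coproduct of sets with sizes: 6 + 8 + 10 + 6 + 3 + 8 + 10 + 6
= 57

57


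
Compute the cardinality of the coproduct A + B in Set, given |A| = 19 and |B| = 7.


In Set, the coproduct A + B is the disjoint union.
|A + B| = |A| + |B| = 19 + 7 = 26

26


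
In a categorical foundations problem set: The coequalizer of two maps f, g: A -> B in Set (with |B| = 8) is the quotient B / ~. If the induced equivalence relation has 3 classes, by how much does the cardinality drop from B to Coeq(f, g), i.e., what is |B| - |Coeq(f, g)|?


The coequalizer Coeq(f, g) = B / ~ has one element per equivalence class.
|B| = 8, |Coeq(f, g)| = 3.
|B| - |Coeq(f, g)| = 8 - 3 = 5.

5


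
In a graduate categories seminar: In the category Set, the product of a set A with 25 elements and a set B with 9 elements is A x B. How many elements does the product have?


In Set, the product A x B is the Cartesian product.
By the universal property, |A x B| = |A| * |B|.
|A x B| = 25 * 9 = 225

225


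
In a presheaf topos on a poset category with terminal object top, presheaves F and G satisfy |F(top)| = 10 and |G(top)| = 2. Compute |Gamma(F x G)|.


Global sections of a presheaf on a poset with terminal top satisfy
Gamma(H) ~ H(top). Presheaves admit pointwise products, so
(F x G)(top) = F(top) x G(top) (Cartesian product).
|Gamma(F x G)| = |F(top)| * |G(top)| = 10 * 2 = 20.

20


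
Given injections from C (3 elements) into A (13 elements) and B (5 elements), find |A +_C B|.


The pushout A +_C B identifies the images of C in A and B.
|A +_C B| = |A| + |B| - |C| (for injections).
= 13 + 5 - 3 = 15

15


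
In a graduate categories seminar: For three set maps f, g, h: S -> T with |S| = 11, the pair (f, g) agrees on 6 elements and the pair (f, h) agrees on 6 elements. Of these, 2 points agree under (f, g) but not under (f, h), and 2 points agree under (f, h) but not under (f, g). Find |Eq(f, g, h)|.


Eq(f, g, h) is the triple-agreement set: points in S where all three
maps take the same value. Using inclusion-exclusion on the pairwise data:
Pair (f, g) agrees on 6 points; pair (f, h) on 6 points.
Points agreeing under (f, g) but not (f, h) = 2; under (f, h) but not (f, g) = 2.
Triple-agreement = agreement-in-(f, g) minus points that agree under (f, g) but not (f, h):
|Eq(f, g, h)| = 6 - 2 = 4
(cross-check via (f, h): 6 - 2 = 4.)

4


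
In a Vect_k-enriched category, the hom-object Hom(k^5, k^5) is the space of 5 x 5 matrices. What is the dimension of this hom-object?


In Vect-enriched categories, Hom(k^n, k^m) is the space of m x n matrices.
dim(Hom(k^5, k^5)) = 5 * 5 = 25

25


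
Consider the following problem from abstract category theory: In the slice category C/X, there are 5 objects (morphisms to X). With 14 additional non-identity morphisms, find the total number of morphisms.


In the slice category C/X, objects are morphisms to X.
Identity morphisms: 5 (one per object of C/X).
Non-identity morphisms: 14.
Total = 5 + 14 = 19

19


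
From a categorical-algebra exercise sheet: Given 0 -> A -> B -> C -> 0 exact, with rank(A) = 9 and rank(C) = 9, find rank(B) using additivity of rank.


For a short exact sequence 0 -> A -> B -> C -> 0,
rank is additive: rank(B) = rank(A) + rank(C).
rank(B) = 9 + 9 = 18

18


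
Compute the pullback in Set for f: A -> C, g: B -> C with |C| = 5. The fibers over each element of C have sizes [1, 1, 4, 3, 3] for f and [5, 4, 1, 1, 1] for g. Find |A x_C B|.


The pullback A x_C B consists of pairs (a, b) with f(a) = g(b).
For each element c in C, the fiber product has |f^-1(c)| * |g^-1(c)| elements.
Summing over C: 1 * 5 + 1 * 4 + 4 * 1 + 3 * 1 + 3 * 1
= 5 + 4 + 4 + 3 + 3 = 19

19


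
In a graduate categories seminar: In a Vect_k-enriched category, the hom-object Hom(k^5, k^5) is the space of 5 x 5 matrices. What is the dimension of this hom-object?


In Vect-enriched categories, Hom(k^n, k^m) is the space of m x n matrices.
dim(Hom(k^5, k^5)) = 5 * 5 = 25

25


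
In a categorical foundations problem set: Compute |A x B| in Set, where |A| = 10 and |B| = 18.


In Set, the product A x B is the Cartesian product.
By the universal property, |A x B| = |A| * |B|.
|A x B| = 10 * 18 = 180

180


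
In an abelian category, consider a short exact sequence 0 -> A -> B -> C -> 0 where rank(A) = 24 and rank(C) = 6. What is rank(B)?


For a short exact sequence 0 -> A -> B -> C -> 0,
rank is additive: rank(B) = rank(A) + rank(C).
rank(B) = 24 + 6 = 30

30


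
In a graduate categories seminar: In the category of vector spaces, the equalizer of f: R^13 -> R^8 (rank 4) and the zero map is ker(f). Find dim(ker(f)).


The equalizer of f and the zero map is ker(f).
By the rank-nullity theorem: dim(ker(f)) = dim(domain) - rank(f).
dim(ker(f)) = 13 - 4 = 9

9


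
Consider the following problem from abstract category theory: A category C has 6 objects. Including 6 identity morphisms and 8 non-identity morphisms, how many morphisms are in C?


Each object has an identity morphism, giving 6 identities.
Adding the 8 non-identity morphisms:
Total = 6 + 8 = 14

14


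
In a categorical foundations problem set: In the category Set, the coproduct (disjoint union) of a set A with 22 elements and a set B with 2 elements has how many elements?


In Set, the coproduct A + B is the disjoint union.
|A + B| = |A| + |B| = 22 + 2 = 24

24


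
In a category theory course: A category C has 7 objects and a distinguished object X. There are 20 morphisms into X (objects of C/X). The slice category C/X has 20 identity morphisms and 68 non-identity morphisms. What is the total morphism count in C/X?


In the slice category C/X, objects are morphisms to X.
Identity morphisms: 20 (one per object of C/X).
Non-identity morphisms: 68.
Total = 20 + 68 = 88

88


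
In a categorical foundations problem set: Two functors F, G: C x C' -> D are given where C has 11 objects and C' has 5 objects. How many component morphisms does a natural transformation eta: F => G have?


A natural transformation eta: F => G assigns one component morphism per
object of the domain category.
The domain is the product category C x C', so
|Ob(C x C')| = |Ob(C)| * |Ob(C')| = 11 * 5 = 55.
Therefore eta has 55 component morphisms.

55


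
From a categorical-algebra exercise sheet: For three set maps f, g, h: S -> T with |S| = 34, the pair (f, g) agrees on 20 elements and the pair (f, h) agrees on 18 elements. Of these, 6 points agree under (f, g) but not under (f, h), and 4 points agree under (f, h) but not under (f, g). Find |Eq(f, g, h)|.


Eq(f, g, h) is the triple-agreement set: points in S where all three
maps take the same value. Using inclusion-exclusion on the pairwise data:
Pair (f, g) agrees on 20 points; pair (f, h) on 18 points.
Points agreeing under (f, g) but not (f, h) = 6; under (f, h) but not (f, g) = 4.
Triple-agreement = agreement-in-(f, g) minus points that agree under (f, g) but not (f, h):
|Eq(f, g, h)| = 20 - 6 = 14
(cross-check via (f, h): 18 - 4 = 14.)

14
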